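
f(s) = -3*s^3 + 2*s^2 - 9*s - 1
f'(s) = -9*s^2 + 4*s - 9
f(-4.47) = 347.14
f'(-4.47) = -206.71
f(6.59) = -832.03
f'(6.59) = -373.49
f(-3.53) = 187.65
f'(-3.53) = -135.27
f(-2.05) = 51.70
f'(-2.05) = -55.02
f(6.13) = -672.06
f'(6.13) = -322.67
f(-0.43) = 3.48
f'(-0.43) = -12.38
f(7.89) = -1421.01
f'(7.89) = -537.71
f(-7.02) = 1198.59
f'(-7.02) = -480.60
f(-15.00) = 10709.00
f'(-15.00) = -2094.00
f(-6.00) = 773.00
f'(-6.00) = -357.00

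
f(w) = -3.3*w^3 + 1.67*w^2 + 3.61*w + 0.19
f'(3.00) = -75.47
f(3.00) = -63.05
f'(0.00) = 3.61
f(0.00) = 0.19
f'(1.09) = -4.51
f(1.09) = 1.84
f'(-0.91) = -7.63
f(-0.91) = 0.77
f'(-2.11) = -47.51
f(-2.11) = 31.01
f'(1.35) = -9.92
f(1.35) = -0.01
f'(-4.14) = -179.90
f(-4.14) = 248.03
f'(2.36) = -43.65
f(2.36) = -25.37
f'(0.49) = 2.87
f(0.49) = 1.97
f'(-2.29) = -55.96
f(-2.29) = 40.31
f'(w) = -9.9*w^2 + 3.34*w + 3.61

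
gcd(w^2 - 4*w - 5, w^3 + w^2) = w + 1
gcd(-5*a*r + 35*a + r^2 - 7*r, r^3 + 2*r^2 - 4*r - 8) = 1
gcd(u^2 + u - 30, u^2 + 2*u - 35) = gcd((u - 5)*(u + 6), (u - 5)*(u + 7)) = u - 5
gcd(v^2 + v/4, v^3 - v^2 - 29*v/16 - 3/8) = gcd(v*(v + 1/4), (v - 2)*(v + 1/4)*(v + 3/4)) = v + 1/4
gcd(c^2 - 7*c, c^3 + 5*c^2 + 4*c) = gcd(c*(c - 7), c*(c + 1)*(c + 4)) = c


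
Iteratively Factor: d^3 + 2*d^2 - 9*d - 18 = (d - 3)*(d^2 + 5*d + 6) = (d - 3)*(d + 2)*(d + 3)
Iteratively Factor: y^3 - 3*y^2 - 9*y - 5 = (y - 5)*(y^2 + 2*y + 1) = (y - 5)*(y + 1)*(y + 1)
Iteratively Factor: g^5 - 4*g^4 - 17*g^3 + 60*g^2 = (g - 5)*(g^4 + g^3 - 12*g^2) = (g - 5)*(g - 3)*(g^3 + 4*g^2) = (g - 5)*(g - 3)*(g + 4)*(g^2) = g*(g - 5)*(g - 3)*(g + 4)*(g)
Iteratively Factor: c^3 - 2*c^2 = (c)*(c^2 - 2*c) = c^2*(c - 2)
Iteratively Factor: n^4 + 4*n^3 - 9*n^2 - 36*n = (n + 3)*(n^3 + n^2 - 12*n) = n*(n + 3)*(n^2 + n - 12) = n*(n + 3)*(n + 4)*(n - 3)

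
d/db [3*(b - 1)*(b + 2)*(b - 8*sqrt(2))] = 9*b^2 - 48*sqrt(2)*b + 6*b - 24*sqrt(2) - 6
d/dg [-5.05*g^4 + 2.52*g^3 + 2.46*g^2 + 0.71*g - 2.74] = -20.2*g^3 + 7.56*g^2 + 4.92*g + 0.71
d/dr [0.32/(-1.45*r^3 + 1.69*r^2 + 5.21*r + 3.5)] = (1.392*r^2 - 1.0816*r - 1.6672)/(-1.45*r^3 + 1.69*r^2 + 5.21*r + 3.5)^2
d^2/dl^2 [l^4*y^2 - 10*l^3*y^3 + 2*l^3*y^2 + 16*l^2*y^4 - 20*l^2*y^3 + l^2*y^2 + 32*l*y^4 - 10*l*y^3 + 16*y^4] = y^2*(12*l^2 - 60*l*y + 12*l + 32*y^2 - 40*y + 2)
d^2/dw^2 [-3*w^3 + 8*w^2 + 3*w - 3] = 16 - 18*w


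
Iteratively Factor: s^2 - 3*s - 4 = (s - 4)*(s + 1)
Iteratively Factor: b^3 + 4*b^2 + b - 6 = (b + 3)*(b^2 + b - 2) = (b - 1)*(b + 3)*(b + 2)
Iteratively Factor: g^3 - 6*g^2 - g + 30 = (g + 2)*(g^2 - 8*g + 15) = (g - 3)*(g + 2)*(g - 5)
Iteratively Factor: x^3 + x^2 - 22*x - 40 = (x - 5)*(x^2 + 6*x + 8) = (x - 5)*(x + 4)*(x + 2)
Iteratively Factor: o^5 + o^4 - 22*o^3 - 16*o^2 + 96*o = (o - 4)*(o^4 + 5*o^3 - 2*o^2 - 24*o) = (o - 4)*(o - 2)*(o^3 + 7*o^2 + 12*o) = o*(o - 4)*(o - 2)*(o^2 + 7*o + 12) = o*(o - 4)*(o - 2)*(o + 3)*(o + 4)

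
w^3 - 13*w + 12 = (w - 3)*(w - 1)*(w + 4)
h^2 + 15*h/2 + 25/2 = (h + 5/2)*(h + 5)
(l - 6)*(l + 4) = l^2 - 2*l - 24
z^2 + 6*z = z*(z + 6)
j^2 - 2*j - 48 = (j - 8)*(j + 6)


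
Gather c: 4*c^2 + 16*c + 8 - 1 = 4*c^2 + 16*c + 7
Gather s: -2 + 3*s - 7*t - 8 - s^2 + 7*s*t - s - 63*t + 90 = -s^2 + s*(7*t + 2) - 70*t + 80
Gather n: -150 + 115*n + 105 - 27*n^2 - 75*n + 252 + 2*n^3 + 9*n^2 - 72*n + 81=2*n^3 - 18*n^2 - 32*n + 288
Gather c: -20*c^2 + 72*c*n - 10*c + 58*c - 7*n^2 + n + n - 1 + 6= -20*c^2 + c*(72*n + 48) - 7*n^2 + 2*n + 5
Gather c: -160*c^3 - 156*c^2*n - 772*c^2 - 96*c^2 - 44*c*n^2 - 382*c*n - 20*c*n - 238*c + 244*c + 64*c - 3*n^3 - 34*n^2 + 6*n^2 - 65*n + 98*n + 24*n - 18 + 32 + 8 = -160*c^3 + c^2*(-156*n - 868) + c*(-44*n^2 - 402*n + 70) - 3*n^3 - 28*n^2 + 57*n + 22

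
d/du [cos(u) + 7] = -sin(u)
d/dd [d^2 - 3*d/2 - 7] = 2*d - 3/2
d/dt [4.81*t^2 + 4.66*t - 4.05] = 9.62*t + 4.66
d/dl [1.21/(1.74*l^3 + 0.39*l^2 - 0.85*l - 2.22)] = (-6.3162*l^2 - 0.9438*l + 1.0285)/(1.74*l^3 + 0.39*l^2 - 0.85*l - 2.22)^2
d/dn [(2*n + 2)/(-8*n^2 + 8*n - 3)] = 2*(8*n^2 + 16*n - 11)/(64*n^4 - 128*n^3 + 112*n^2 - 48*n + 9)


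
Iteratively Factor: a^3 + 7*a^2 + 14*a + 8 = (a + 4)*(a^2 + 3*a + 2) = (a + 2)*(a + 4)*(a + 1)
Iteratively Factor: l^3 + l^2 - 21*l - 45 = (l - 5)*(l^2 + 6*l + 9) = (l - 5)*(l + 3)*(l + 3)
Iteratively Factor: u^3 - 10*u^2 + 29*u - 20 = (u - 5)*(u^2 - 5*u + 4) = (u - 5)*(u - 4)*(u - 1)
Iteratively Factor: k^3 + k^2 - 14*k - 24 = (k + 2)*(k^2 - k - 12) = (k - 4)*(k + 2)*(k + 3)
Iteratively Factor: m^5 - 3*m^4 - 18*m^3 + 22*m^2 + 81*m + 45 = (m - 5)*(m^4 + 2*m^3 - 8*m^2 - 18*m - 9) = (m - 5)*(m + 1)*(m^3 + m^2 - 9*m - 9) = (m - 5)*(m + 1)*(m + 3)*(m^2 - 2*m - 3) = (m - 5)*(m - 3)*(m + 1)*(m + 3)*(m + 1)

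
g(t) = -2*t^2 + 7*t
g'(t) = 7 - 4*t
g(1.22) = 5.56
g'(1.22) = 2.12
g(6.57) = -40.34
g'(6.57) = -19.28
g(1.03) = 5.09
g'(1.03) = 2.88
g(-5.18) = -89.92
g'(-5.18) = 27.72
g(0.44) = 2.69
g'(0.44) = 5.24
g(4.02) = -4.18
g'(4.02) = -9.08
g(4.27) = -6.58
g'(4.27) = -10.08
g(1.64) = 6.10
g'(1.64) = 0.44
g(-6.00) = -114.00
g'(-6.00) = 31.00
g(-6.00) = -114.00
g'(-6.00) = 31.00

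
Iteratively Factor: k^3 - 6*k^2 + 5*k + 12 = (k - 3)*(k^2 - 3*k - 4) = (k - 3)*(k + 1)*(k - 4)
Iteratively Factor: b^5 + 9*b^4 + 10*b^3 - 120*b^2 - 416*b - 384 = (b + 4)*(b^4 + 5*b^3 - 10*b^2 - 80*b - 96) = (b - 4)*(b + 4)*(b^3 + 9*b^2 + 26*b + 24) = (b - 4)*(b + 3)*(b + 4)*(b^2 + 6*b + 8) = (b - 4)*(b + 2)*(b + 3)*(b + 4)*(b + 4)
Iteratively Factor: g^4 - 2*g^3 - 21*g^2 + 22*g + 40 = (g + 4)*(g^3 - 6*g^2 + 3*g + 10) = (g - 2)*(g + 4)*(g^2 - 4*g - 5) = (g - 5)*(g - 2)*(g + 4)*(g + 1)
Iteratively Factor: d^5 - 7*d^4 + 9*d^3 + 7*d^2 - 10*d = (d - 1)*(d^4 - 6*d^3 + 3*d^2 + 10*d) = (d - 2)*(d - 1)*(d^3 - 4*d^2 - 5*d) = (d - 2)*(d - 1)*(d + 1)*(d^2 - 5*d) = (d - 5)*(d - 2)*(d - 1)*(d + 1)*(d)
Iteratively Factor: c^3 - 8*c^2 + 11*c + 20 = (c - 4)*(c^2 - 4*c - 5) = (c - 4)*(c + 1)*(c - 5)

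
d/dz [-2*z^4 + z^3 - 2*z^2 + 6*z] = -8*z^3 + 3*z^2 - 4*z + 6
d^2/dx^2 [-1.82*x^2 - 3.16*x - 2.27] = -3.64000000000000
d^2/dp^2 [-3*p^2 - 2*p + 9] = -6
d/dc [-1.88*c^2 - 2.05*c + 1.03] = -3.76*c - 2.05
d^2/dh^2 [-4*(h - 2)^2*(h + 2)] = 16 - 24*h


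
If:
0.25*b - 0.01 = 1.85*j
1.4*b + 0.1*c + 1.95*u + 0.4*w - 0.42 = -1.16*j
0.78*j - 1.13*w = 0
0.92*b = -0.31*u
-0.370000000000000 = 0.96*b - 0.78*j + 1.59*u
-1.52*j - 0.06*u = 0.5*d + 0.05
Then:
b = 0.10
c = 8.34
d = -0.09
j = 0.01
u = -0.29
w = 0.01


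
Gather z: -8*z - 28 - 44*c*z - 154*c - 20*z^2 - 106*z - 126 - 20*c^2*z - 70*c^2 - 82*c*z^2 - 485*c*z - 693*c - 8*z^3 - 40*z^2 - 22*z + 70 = -70*c^2 - 847*c - 8*z^3 + z^2*(-82*c - 60) + z*(-20*c^2 - 529*c - 136) - 84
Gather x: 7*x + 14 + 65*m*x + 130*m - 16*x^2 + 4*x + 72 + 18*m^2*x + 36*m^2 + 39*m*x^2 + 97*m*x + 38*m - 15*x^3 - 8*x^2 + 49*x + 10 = 36*m^2 + 168*m - 15*x^3 + x^2*(39*m - 24) + x*(18*m^2 + 162*m + 60) + 96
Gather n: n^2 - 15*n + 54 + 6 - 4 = n^2 - 15*n + 56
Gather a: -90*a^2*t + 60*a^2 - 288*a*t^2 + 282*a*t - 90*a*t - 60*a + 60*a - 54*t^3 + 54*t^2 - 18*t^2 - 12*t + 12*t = a^2*(60 - 90*t) + a*(-288*t^2 + 192*t) - 54*t^3 + 36*t^2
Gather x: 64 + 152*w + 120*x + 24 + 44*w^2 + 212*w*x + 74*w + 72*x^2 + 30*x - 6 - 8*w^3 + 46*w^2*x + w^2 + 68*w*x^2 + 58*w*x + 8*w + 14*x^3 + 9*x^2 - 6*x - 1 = -8*w^3 + 45*w^2 + 234*w + 14*x^3 + x^2*(68*w + 81) + x*(46*w^2 + 270*w + 144) + 81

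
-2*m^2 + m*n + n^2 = (-m + n)*(2*m + n)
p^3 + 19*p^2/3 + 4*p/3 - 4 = (p - 2/3)*(p + 1)*(p + 6)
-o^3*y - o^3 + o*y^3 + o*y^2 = (-o + y)*(o + y)*(o*y + o)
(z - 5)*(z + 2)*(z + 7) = z^3 + 4*z^2 - 31*z - 70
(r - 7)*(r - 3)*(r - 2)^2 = r^4 - 14*r^3 + 65*r^2 - 124*r + 84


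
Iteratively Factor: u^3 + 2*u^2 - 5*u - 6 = (u + 3)*(u^2 - u - 2) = (u + 1)*(u + 3)*(u - 2)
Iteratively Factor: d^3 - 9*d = (d + 3)*(d^2 - 3*d) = (d - 3)*(d + 3)*(d)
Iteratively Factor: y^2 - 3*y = (y)*(y - 3)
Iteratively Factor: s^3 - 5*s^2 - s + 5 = (s - 5)*(s^2 - 1) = (s - 5)*(s + 1)*(s - 1)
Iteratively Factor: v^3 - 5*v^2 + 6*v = (v - 3)*(v^2 - 2*v) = (v - 3)*(v - 2)*(v)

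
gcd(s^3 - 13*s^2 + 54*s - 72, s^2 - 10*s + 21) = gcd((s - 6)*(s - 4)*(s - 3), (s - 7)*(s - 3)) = s - 3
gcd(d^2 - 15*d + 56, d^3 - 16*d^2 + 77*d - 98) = d - 7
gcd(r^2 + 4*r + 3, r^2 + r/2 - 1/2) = r + 1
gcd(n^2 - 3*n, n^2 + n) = n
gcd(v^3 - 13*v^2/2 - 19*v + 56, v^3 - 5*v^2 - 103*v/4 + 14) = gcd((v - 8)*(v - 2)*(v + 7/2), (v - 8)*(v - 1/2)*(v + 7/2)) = v^2 - 9*v/2 - 28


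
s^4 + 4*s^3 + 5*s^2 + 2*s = s*(s + 1)^2*(s + 2)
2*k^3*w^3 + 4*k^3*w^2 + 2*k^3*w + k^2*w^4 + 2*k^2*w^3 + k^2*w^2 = w*(2*k + w)*(k*w + k)^2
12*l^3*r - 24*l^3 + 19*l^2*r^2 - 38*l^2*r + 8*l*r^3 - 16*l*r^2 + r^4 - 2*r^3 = (l + r)*(3*l + r)*(4*l + r)*(r - 2)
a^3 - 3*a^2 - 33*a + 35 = (a - 7)*(a - 1)*(a + 5)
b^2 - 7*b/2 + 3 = (b - 2)*(b - 3/2)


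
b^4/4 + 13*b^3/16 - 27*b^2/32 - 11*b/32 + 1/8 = (b/4 + 1)*(b - 1)*(b - 1/4)*(b + 1/2)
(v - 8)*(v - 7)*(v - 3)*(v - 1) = v^4 - 19*v^3 + 119*v^2 - 269*v + 168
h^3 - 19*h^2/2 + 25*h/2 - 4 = (h - 8)*(h - 1)*(h - 1/2)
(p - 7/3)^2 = p^2 - 14*p/3 + 49/9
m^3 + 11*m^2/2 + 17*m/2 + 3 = (m + 1/2)*(m + 2)*(m + 3)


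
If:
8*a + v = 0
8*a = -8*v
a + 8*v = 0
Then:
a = 0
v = 0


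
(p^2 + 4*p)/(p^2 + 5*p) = (p + 4)/(p + 5)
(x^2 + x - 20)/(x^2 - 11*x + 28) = (x + 5)/(x - 7)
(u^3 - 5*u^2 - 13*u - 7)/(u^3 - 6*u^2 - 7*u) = (u + 1)/u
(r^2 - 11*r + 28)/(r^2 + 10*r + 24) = (r^2 - 11*r + 28)/(r^2 + 10*r + 24)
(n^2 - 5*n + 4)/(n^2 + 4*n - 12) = (n^2 - 5*n + 4)/(n^2 + 4*n - 12)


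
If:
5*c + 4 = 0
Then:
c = -4/5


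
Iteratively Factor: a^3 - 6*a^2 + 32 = (a + 2)*(a^2 - 8*a + 16) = (a - 4)*(a + 2)*(a - 4)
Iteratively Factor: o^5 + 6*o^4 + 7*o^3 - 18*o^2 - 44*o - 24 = (o - 2)*(o^4 + 8*o^3 + 23*o^2 + 28*o + 12) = (o - 2)*(o + 1)*(o^3 + 7*o^2 + 16*o + 12) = (o - 2)*(o + 1)*(o + 3)*(o^2 + 4*o + 4) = (o - 2)*(o + 1)*(o + 2)*(o + 3)*(o + 2)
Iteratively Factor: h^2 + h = (h + 1)*(h)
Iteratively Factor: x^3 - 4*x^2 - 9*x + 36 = (x + 3)*(x^2 - 7*x + 12) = (x - 3)*(x + 3)*(x - 4)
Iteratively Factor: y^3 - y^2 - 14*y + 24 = (y + 4)*(y^2 - 5*y + 6) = (y - 3)*(y + 4)*(y - 2)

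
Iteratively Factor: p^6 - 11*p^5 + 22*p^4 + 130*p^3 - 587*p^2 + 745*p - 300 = (p - 5)*(p^5 - 6*p^4 - 8*p^3 + 90*p^2 - 137*p + 60) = (p - 5)*(p + 4)*(p^4 - 10*p^3 + 32*p^2 - 38*p + 15) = (p - 5)*(p - 1)*(p + 4)*(p^3 - 9*p^2 + 23*p - 15) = (p - 5)^2*(p - 1)*(p + 4)*(p^2 - 4*p + 3) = (p - 5)^2*(p - 1)^2*(p + 4)*(p - 3)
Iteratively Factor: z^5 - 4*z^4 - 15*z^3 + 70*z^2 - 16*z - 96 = (z - 3)*(z^4 - z^3 - 18*z^2 + 16*z + 32) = (z - 4)*(z - 3)*(z^3 + 3*z^2 - 6*z - 8) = (z - 4)*(z - 3)*(z + 1)*(z^2 + 2*z - 8) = (z - 4)*(z - 3)*(z - 2)*(z + 1)*(z + 4)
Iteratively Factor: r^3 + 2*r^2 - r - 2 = (r + 1)*(r^2 + r - 2) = (r - 1)*(r + 1)*(r + 2)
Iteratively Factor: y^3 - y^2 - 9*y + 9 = (y - 1)*(y^2 - 9) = (y - 1)*(y + 3)*(y - 3)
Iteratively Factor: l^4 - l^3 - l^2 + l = (l + 1)*(l^3 - 2*l^2 + l) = (l - 1)*(l + 1)*(l^2 - l) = l*(l - 1)*(l + 1)*(l - 1)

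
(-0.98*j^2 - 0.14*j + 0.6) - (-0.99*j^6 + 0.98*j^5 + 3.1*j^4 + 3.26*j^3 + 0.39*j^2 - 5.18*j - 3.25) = 0.99*j^6 - 0.98*j^5 - 3.1*j^4 - 3.26*j^3 - 1.37*j^2 + 5.04*j + 3.85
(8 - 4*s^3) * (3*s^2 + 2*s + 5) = -12*s^5 - 8*s^4 - 20*s^3 + 24*s^2 + 16*s + 40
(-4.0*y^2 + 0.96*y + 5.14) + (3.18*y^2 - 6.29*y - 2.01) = -0.82*y^2 - 5.33*y + 3.13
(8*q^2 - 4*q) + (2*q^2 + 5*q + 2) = 10*q^2 + q + 2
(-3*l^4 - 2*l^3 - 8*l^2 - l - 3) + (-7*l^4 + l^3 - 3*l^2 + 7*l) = -10*l^4 - l^3 - 11*l^2 + 6*l - 3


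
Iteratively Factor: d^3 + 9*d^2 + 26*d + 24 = (d + 4)*(d^2 + 5*d + 6) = (d + 3)*(d + 4)*(d + 2)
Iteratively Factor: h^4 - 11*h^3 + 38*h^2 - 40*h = (h - 4)*(h^3 - 7*h^2 + 10*h) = (h - 5)*(h - 4)*(h^2 - 2*h) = (h - 5)*(h - 4)*(h - 2)*(h)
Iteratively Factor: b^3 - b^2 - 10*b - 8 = (b - 4)*(b^2 + 3*b + 2) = (b - 4)*(b + 1)*(b + 2)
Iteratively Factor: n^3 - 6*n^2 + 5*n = (n - 1)*(n^2 - 5*n) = (n - 5)*(n - 1)*(n)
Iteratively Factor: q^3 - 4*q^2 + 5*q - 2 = (q - 2)*(q^2 - 2*q + 1) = (q - 2)*(q - 1)*(q - 1)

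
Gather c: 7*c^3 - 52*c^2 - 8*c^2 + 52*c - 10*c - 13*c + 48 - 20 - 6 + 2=7*c^3 - 60*c^2 + 29*c + 24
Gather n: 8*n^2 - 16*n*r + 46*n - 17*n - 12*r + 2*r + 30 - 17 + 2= 8*n^2 + n*(29 - 16*r) - 10*r + 15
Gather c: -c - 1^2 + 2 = 1 - c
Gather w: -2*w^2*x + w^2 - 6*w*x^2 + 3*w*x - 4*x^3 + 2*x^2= w^2*(1 - 2*x) + w*(-6*x^2 + 3*x) - 4*x^3 + 2*x^2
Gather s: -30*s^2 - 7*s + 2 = -30*s^2 - 7*s + 2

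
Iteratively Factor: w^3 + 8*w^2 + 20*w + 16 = (w + 2)*(w^2 + 6*w + 8) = (w + 2)*(w + 4)*(w + 2)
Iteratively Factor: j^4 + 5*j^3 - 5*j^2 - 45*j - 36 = (j + 1)*(j^3 + 4*j^2 - 9*j - 36) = (j + 1)*(j + 3)*(j^2 + j - 12) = (j + 1)*(j + 3)*(j + 4)*(j - 3)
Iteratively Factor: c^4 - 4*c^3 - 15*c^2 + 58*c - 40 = (c - 5)*(c^3 + c^2 - 10*c + 8) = (c - 5)*(c - 1)*(c^2 + 2*c - 8) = (c - 5)*(c - 2)*(c - 1)*(c + 4)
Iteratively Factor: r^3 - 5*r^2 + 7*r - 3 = (r - 1)*(r^2 - 4*r + 3) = (r - 1)^2*(r - 3)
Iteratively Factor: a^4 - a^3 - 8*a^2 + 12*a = (a + 3)*(a^3 - 4*a^2 + 4*a) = a*(a + 3)*(a^2 - 4*a + 4) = a*(a - 2)*(a + 3)*(a - 2)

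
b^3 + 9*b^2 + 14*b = b*(b + 2)*(b + 7)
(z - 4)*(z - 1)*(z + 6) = z^3 + z^2 - 26*z + 24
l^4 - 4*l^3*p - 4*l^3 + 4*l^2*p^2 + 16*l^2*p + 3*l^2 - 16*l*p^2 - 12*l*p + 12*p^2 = (l - 3)*(l - 1)*(l - 2*p)^2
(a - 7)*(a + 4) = a^2 - 3*a - 28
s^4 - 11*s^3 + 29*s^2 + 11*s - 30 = (s - 6)*(s - 5)*(s - 1)*(s + 1)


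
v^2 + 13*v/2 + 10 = (v + 5/2)*(v + 4)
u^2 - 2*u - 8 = (u - 4)*(u + 2)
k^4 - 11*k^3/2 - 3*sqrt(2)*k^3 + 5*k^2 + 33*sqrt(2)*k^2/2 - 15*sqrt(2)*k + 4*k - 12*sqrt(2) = (k - 4)*(k - 2)*(k + 1/2)*(k - 3*sqrt(2))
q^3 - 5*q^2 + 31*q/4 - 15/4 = (q - 5/2)*(q - 3/2)*(q - 1)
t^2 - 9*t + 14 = (t - 7)*(t - 2)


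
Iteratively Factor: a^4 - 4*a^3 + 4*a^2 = (a - 2)*(a^3 - 2*a^2) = a*(a - 2)*(a^2 - 2*a) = a^2*(a - 2)*(a - 2)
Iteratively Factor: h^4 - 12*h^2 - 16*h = (h - 4)*(h^3 + 4*h^2 + 4*h) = (h - 4)*(h + 2)*(h^2 + 2*h) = h*(h - 4)*(h + 2)*(h + 2)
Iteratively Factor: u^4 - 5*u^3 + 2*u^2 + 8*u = (u - 4)*(u^3 - u^2 - 2*u) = (u - 4)*(u - 2)*(u^2 + u) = (u - 4)*(u - 2)*(u + 1)*(u)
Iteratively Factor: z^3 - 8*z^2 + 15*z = (z - 5)*(z^2 - 3*z) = (z - 5)*(z - 3)*(z)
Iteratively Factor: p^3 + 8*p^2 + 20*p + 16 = (p + 2)*(p^2 + 6*p + 8) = (p + 2)*(p + 4)*(p + 2)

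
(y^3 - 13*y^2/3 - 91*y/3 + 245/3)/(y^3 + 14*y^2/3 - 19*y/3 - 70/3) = (y - 7)/(y + 2)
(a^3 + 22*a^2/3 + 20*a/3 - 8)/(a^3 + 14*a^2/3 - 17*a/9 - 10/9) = 3*(a^2 + 8*a + 12)/(3*a^2 + 16*a + 5)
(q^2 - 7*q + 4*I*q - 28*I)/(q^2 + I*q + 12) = (q - 7)/(q - 3*I)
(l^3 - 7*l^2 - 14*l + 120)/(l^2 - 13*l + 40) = (l^2 - 2*l - 24)/(l - 8)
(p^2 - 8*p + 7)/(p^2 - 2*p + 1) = (p - 7)/(p - 1)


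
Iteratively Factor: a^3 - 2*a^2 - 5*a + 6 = (a - 3)*(a^2 + a - 2) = (a - 3)*(a - 1)*(a + 2)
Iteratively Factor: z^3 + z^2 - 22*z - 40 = (z + 2)*(z^2 - z - 20) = (z - 5)*(z + 2)*(z + 4)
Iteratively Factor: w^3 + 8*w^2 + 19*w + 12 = (w + 3)*(w^2 + 5*w + 4) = (w + 3)*(w + 4)*(w + 1)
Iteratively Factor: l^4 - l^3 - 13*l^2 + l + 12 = (l + 3)*(l^3 - 4*l^2 - l + 4) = (l - 1)*(l + 3)*(l^2 - 3*l - 4) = (l - 4)*(l - 1)*(l + 3)*(l + 1)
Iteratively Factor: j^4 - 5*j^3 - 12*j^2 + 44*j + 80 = (j + 2)*(j^3 - 7*j^2 + 2*j + 40) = (j - 4)*(j + 2)*(j^2 - 3*j - 10) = (j - 5)*(j - 4)*(j + 2)*(j + 2)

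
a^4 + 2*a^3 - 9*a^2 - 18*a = a*(a - 3)*(a + 2)*(a + 3)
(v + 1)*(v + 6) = v^2 + 7*v + 6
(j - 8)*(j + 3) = j^2 - 5*j - 24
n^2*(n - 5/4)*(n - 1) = n^4 - 9*n^3/4 + 5*n^2/4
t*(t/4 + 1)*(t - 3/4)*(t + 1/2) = t^4/4 + 15*t^3/16 - 11*t^2/32 - 3*t/8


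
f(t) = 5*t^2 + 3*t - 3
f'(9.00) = 93.00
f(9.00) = 429.00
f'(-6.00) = -57.00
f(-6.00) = 159.00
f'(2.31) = 26.10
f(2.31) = 30.61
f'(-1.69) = -13.90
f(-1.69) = 6.21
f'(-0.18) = 1.20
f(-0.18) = -3.38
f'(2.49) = 27.90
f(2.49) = 35.47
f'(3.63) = 39.30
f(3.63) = 73.77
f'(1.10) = 14.00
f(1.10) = 6.35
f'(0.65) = 9.50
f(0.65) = 1.06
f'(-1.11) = -8.10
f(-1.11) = -0.17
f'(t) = 10*t + 3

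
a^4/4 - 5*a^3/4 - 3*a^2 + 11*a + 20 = (a/2 + 1)^2*(a - 5)*(a - 4)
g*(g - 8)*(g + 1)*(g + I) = g^4 - 7*g^3 + I*g^3 - 8*g^2 - 7*I*g^2 - 8*I*g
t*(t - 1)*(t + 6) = t^3 + 5*t^2 - 6*t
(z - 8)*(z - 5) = z^2 - 13*z + 40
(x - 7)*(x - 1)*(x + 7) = x^3 - x^2 - 49*x + 49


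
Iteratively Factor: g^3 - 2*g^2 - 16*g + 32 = (g - 2)*(g^2 - 16) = (g - 2)*(g + 4)*(g - 4)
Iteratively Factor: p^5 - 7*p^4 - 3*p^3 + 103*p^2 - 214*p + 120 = (p - 3)*(p^4 - 4*p^3 - 15*p^2 + 58*p - 40) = (p - 3)*(p - 1)*(p^3 - 3*p^2 - 18*p + 40) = (p - 5)*(p - 3)*(p - 1)*(p^2 + 2*p - 8) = (p - 5)*(p - 3)*(p - 1)*(p + 4)*(p - 2)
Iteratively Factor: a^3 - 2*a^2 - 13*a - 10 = (a + 2)*(a^2 - 4*a - 5) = (a - 5)*(a + 2)*(a + 1)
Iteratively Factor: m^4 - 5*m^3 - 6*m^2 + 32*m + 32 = (m - 4)*(m^3 - m^2 - 10*m - 8) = (m - 4)*(m + 2)*(m^2 - 3*m - 4) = (m - 4)*(m + 1)*(m + 2)*(m - 4)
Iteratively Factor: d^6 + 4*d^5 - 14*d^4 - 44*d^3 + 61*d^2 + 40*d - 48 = (d - 3)*(d^5 + 7*d^4 + 7*d^3 - 23*d^2 - 8*d + 16) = (d - 3)*(d - 1)*(d^4 + 8*d^3 + 15*d^2 - 8*d - 16) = (d - 3)*(d - 1)*(d + 4)*(d^3 + 4*d^2 - d - 4) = (d - 3)*(d - 1)^2*(d + 4)*(d^2 + 5*d + 4) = (d - 3)*(d - 1)^2*(d + 1)*(d + 4)*(d + 4)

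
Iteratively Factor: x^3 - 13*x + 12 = (x - 3)*(x^2 + 3*x - 4) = (x - 3)*(x + 4)*(x - 1)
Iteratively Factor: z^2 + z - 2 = (z + 2)*(z - 1)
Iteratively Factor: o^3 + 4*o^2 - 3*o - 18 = (o + 3)*(o^2 + o - 6) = (o + 3)^2*(o - 2)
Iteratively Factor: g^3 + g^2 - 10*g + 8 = (g - 1)*(g^2 + 2*g - 8) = (g - 1)*(g + 4)*(g - 2)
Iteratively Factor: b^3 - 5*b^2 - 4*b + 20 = (b - 5)*(b^2 - 4) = (b - 5)*(b + 2)*(b - 2)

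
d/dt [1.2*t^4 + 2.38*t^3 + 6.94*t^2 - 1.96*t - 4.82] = 4.8*t^3 + 7.14*t^2 + 13.88*t - 1.96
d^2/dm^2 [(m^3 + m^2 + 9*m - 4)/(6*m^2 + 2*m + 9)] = 2*(262*m^3 - 540*m^2 - 1359*m + 119)/(216*m^6 + 216*m^5 + 1044*m^4 + 656*m^3 + 1566*m^2 + 486*m + 729)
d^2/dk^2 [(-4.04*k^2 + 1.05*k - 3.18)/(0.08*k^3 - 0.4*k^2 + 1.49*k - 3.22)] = (-0.0517119999999999*k^6 + 0.0403199999999995*k^5 + 2.443584*k^4 - 17.671696*k^3 + 29.139744*k^2 - 1.65772799999999*k - 79.629448)/(0.000512*k^9 - 0.00768*k^8 + 0.067008*k^7 - 0.411904*k^6 + 1.866264*k^5 - 6.512664*k^4 + 17.311085*k^3 - 33.888246*k^2 + 46.346748*k - 33.386248)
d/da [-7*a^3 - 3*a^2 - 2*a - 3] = -21*a^2 - 6*a - 2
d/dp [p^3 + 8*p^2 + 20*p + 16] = 3*p^2 + 16*p + 20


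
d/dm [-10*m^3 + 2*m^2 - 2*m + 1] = -30*m^2 + 4*m - 2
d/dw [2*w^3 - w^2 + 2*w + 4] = 6*w^2 - 2*w + 2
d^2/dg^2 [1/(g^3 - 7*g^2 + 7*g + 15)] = 2*((7 - 3*g)*(g^3 - 7*g^2 + 7*g + 15) + (3*g^2 - 14*g + 7)^2)/(g^3 - 7*g^2 + 7*g + 15)^3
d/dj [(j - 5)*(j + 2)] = 2*j - 3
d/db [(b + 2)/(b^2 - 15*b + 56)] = (b^2 - 15*b - (b + 2)*(2*b - 15) + 56)/(b^2 - 15*b + 56)^2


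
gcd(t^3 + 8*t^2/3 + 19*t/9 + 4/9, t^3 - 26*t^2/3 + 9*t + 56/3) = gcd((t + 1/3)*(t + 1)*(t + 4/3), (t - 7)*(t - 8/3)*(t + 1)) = t + 1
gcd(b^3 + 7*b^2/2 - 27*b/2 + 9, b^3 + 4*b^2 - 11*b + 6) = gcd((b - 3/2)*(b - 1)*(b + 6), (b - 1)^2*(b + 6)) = b^2 + 5*b - 6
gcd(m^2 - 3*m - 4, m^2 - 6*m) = 1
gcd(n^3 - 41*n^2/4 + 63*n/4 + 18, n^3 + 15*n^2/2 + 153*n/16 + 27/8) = n + 3/4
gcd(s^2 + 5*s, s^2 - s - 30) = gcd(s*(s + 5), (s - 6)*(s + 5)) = s + 5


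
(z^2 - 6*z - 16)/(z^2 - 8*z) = (z + 2)/z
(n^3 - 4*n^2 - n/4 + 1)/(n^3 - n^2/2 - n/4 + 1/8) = 2*(n - 4)/(2*n - 1)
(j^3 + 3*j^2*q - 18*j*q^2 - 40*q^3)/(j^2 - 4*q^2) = (-j^2 - j*q + 20*q^2)/(-j + 2*q)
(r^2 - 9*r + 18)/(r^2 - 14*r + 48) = (r - 3)/(r - 8)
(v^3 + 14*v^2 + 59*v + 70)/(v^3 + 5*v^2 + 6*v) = (v^2 + 12*v + 35)/(v*(v + 3))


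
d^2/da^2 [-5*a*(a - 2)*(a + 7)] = -30*a - 50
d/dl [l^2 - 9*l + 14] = 2*l - 9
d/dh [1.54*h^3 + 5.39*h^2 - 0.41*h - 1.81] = 4.62*h^2 + 10.78*h - 0.41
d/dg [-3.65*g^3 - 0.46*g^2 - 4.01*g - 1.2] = -10.95*g^2 - 0.92*g - 4.01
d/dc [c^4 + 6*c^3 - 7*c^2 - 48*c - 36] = 4*c^3 + 18*c^2 - 14*c - 48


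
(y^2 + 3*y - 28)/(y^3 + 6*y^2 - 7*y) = (y - 4)/(y*(y - 1))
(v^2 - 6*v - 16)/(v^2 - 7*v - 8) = (v + 2)/(v + 1)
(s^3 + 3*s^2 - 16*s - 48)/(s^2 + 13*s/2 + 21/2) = 2*(s^2 - 16)/(2*s + 7)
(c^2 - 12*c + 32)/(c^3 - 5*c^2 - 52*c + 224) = 1/(c + 7)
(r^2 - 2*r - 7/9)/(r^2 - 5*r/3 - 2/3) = (r - 7/3)/(r - 2)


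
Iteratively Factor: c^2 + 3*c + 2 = (c + 2)*(c + 1)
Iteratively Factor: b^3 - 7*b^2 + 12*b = (b - 3)*(b^2 - 4*b) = (b - 4)*(b - 3)*(b)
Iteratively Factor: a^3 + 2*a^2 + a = (a + 1)*(a^2 + a) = (a + 1)^2*(a)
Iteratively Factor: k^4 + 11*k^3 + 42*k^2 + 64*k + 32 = (k + 1)*(k^3 + 10*k^2 + 32*k + 32) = (k + 1)*(k + 4)*(k^2 + 6*k + 8) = (k + 1)*(k + 4)^2*(k + 2)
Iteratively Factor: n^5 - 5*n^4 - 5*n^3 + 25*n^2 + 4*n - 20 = (n + 2)*(n^4 - 7*n^3 + 9*n^2 + 7*n - 10) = (n - 5)*(n + 2)*(n^3 - 2*n^2 - n + 2) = (n - 5)*(n - 2)*(n + 2)*(n^2 - 1) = (n - 5)*(n - 2)*(n - 1)*(n + 2)*(n + 1)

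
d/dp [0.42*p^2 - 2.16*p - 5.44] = 0.84*p - 2.16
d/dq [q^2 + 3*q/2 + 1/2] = 2*q + 3/2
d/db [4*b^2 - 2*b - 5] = 8*b - 2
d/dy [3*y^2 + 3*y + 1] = 6*y + 3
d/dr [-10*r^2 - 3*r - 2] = -20*r - 3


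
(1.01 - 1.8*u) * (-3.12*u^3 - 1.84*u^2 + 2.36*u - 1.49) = 5.616*u^4 + 0.1608*u^3 - 6.1064*u^2 + 5.0656*u - 1.5049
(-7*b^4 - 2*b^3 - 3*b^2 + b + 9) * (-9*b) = 63*b^5 + 18*b^4 + 27*b^3 - 9*b^2 - 81*b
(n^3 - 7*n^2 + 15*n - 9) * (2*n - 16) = 2*n^4 - 30*n^3 + 142*n^2 - 258*n + 144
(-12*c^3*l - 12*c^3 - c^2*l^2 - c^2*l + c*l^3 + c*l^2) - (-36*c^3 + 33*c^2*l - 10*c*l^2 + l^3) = -12*c^3*l + 24*c^3 - c^2*l^2 - 34*c^2*l + c*l^3 + 11*c*l^2 - l^3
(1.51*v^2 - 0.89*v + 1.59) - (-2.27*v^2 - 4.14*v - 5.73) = 3.78*v^2 + 3.25*v + 7.32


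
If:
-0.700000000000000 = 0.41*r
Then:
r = -1.71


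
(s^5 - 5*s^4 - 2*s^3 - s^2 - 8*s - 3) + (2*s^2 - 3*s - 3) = s^5 - 5*s^4 - 2*s^3 + s^2 - 11*s - 6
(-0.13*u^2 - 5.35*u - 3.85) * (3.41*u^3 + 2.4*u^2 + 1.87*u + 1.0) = -0.4433*u^5 - 18.5555*u^4 - 26.2116*u^3 - 19.3745*u^2 - 12.5495*u - 3.85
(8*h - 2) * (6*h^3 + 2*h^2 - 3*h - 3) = 48*h^4 + 4*h^3 - 28*h^2 - 18*h + 6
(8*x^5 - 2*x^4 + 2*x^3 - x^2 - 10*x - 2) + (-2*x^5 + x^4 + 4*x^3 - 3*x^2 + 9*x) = 6*x^5 - x^4 + 6*x^3 - 4*x^2 - x - 2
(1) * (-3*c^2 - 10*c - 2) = -3*c^2 - 10*c - 2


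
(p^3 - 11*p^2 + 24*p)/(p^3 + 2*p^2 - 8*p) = (p^2 - 11*p + 24)/(p^2 + 2*p - 8)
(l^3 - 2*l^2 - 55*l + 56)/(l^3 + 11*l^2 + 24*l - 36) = (l^2 - l - 56)/(l^2 + 12*l + 36)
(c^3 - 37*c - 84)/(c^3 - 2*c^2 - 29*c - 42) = (c + 4)/(c + 2)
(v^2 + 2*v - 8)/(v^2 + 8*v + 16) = (v - 2)/(v + 4)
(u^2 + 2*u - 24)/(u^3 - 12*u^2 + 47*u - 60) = (u + 6)/(u^2 - 8*u + 15)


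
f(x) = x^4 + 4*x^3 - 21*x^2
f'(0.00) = 0.00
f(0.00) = 0.00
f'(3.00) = 90.00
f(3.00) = 0.00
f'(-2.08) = 103.28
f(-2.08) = -108.13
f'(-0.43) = 19.96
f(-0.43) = -4.17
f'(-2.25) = 109.69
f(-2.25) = -126.25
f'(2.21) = 8.96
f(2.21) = -35.54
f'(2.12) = 3.01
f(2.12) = -36.07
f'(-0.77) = 37.63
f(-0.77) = -13.93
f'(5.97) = 1028.06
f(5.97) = 1372.92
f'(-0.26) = 11.66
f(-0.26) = -1.49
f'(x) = 4*x^3 + 12*x^2 - 42*x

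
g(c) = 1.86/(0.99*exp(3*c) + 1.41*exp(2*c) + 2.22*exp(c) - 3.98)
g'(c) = 1.86*(-2.97*exp(3*c) - 2.82*exp(2*c) - 2.22*exp(c))/(0.99*exp(3*c) + 1.41*exp(2*c) + 2.22*exp(c) - 3.98)^2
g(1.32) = 0.02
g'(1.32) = -0.07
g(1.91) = 0.00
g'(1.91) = -0.01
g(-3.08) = -0.48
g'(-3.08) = -0.01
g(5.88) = 0.00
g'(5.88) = -0.00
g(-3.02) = -0.48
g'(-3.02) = -0.01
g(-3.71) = -0.47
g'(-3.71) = -0.01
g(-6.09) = -0.47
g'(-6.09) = -0.00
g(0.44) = 0.28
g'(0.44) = -0.92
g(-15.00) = -0.47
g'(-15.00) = 0.00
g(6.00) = 0.00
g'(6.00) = 0.00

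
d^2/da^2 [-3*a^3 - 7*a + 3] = -18*a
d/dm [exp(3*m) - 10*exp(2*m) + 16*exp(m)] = (3*exp(2*m) - 20*exp(m) + 16)*exp(m)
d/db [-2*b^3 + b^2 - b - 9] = -6*b^2 + 2*b - 1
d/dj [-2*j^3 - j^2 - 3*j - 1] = -6*j^2 - 2*j - 3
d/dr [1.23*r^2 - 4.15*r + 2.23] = 2.46*r - 4.15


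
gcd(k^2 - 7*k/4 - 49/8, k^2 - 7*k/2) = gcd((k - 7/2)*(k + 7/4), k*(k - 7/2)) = k - 7/2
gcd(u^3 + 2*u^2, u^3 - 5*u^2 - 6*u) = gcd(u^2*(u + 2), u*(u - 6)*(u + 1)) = u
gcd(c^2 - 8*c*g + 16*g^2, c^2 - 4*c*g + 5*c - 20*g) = c - 4*g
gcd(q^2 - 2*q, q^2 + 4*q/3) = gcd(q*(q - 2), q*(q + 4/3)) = q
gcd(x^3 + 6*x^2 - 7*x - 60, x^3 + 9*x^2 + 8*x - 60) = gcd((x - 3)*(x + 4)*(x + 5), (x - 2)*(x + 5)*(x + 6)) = x + 5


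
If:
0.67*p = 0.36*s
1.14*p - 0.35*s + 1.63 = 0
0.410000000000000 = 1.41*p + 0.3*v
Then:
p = -3.34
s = -6.21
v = 17.05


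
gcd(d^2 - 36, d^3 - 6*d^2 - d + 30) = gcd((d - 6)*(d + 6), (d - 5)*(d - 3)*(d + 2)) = 1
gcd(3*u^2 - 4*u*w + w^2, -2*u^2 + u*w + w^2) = u - w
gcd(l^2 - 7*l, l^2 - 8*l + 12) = 1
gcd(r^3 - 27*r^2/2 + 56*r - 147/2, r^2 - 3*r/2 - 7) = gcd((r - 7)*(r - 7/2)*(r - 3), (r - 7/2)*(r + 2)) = r - 7/2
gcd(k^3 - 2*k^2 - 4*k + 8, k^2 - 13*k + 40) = 1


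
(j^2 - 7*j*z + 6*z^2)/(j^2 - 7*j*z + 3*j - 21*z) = (j^2 - 7*j*z + 6*z^2)/(j^2 - 7*j*z + 3*j - 21*z)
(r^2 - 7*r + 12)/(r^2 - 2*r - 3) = (r - 4)/(r + 1)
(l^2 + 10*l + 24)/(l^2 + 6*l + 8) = (l + 6)/(l + 2)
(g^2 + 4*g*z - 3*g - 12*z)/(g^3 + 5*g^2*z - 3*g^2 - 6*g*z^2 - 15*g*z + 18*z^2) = (-g - 4*z)/(-g^2 - 5*g*z + 6*z^2)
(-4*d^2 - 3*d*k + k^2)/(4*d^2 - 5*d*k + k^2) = (-d - k)/(d - k)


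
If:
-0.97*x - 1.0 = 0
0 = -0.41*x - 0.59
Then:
No Solution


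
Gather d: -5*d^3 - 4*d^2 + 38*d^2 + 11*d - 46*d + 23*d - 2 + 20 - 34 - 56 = -5*d^3 + 34*d^2 - 12*d - 72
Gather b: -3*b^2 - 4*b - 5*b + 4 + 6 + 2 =-3*b^2 - 9*b + 12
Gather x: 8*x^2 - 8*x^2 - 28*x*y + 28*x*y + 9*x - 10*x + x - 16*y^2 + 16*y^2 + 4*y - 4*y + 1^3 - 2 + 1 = 0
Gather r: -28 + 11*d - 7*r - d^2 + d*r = -d^2 + 11*d + r*(d - 7) - 28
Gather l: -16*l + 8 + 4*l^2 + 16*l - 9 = 4*l^2 - 1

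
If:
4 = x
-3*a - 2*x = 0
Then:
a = -8/3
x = 4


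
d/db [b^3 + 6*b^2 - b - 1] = 3*b^2 + 12*b - 1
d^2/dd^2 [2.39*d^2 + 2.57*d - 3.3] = 4.78000000000000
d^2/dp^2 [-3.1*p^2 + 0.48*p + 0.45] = -6.20000000000000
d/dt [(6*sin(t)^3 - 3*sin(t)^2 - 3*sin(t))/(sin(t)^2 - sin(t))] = 6*cos(t)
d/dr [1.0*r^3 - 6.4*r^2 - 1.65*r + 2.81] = 3.0*r^2 - 12.8*r - 1.65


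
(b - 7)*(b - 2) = b^2 - 9*b + 14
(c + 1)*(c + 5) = c^2 + 6*c + 5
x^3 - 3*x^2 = x^2*(x - 3)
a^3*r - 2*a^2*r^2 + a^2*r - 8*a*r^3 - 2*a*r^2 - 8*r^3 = (a - 4*r)*(a + 2*r)*(a*r + r)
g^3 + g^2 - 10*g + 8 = (g - 2)*(g - 1)*(g + 4)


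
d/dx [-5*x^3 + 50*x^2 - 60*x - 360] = -15*x^2 + 100*x - 60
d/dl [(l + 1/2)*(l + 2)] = 2*l + 5/2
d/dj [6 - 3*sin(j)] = -3*cos(j)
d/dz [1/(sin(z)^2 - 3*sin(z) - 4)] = (3 - 2*sin(z))*cos(z)/((sin(z) - 4)^2*(sin(z) + 1)^2)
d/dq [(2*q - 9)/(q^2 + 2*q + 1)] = 2*(10 - q)/(q^3 + 3*q^2 + 3*q + 1)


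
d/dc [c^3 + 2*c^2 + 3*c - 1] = 3*c^2 + 4*c + 3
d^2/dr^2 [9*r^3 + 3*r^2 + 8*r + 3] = 54*r + 6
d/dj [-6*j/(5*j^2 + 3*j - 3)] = 6*(5*j^2 + 3)/(25*j^4 + 30*j^3 - 21*j^2 - 18*j + 9)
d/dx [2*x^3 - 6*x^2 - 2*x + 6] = 6*x^2 - 12*x - 2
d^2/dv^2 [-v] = 0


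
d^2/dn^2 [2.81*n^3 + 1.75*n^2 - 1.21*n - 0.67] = 16.86*n + 3.5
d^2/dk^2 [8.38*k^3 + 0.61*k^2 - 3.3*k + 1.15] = 50.28*k + 1.22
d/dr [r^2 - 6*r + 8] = 2*r - 6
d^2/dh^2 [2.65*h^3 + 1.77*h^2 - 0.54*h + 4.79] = 15.9*h + 3.54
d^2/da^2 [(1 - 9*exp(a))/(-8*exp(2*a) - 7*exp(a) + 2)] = (576*exp(4*a) - 760*exp(3*a) + 696*exp(2*a) + 13*exp(a) + 22)*exp(a)/(512*exp(6*a) + 1344*exp(5*a) + 792*exp(4*a) - 329*exp(3*a) - 198*exp(2*a) + 84*exp(a) - 8)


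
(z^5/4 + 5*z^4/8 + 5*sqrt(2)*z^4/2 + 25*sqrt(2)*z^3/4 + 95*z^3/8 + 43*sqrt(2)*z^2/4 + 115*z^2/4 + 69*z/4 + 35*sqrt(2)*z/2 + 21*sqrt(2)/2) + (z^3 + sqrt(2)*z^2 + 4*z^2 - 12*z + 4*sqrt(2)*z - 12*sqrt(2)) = z^5/4 + 5*z^4/8 + 5*sqrt(2)*z^4/2 + 25*sqrt(2)*z^3/4 + 103*z^3/8 + 47*sqrt(2)*z^2/4 + 131*z^2/4 + 21*z/4 + 43*sqrt(2)*z/2 - 3*sqrt(2)/2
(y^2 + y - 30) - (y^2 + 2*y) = -y - 30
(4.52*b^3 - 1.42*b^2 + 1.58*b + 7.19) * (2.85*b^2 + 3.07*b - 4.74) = 12.882*b^5 + 9.8294*b^4 - 21.2812*b^3 + 32.0729*b^2 + 14.5841*b - 34.0806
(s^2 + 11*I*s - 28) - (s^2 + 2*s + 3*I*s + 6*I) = -2*s + 8*I*s - 28 - 6*I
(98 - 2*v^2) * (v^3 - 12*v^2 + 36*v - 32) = -2*v^5 + 24*v^4 + 26*v^3 - 1112*v^2 + 3528*v - 3136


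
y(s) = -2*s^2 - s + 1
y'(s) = -4*s - 1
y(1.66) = -6.17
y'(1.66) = -7.64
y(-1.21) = -0.72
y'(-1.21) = 3.84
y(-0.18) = 1.12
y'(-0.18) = -0.28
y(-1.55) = -2.26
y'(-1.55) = 5.20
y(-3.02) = -14.22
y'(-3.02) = 11.08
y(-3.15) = -15.70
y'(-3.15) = 11.60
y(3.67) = -29.61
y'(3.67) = -15.68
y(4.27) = -39.74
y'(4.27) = -18.08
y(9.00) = -170.00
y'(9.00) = -37.00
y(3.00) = -20.00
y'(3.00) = -13.00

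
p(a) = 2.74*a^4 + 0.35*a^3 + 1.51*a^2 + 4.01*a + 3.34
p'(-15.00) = -36795.04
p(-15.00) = 137814.19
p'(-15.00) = -36795.04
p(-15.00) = 137814.19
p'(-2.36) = -141.33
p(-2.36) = 82.68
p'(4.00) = 734.33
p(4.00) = 767.38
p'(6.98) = 3803.40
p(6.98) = 6727.80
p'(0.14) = 4.48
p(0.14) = 3.93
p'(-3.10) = -321.77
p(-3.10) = 248.04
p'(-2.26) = -123.97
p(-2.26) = 69.43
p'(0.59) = 8.41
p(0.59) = 6.64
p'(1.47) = 45.53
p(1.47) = 26.40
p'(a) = 10.96*a^3 + 1.05*a^2 + 3.02*a + 4.01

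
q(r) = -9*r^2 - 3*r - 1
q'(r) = -18*r - 3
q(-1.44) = -15.34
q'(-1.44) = 22.92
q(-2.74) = -60.35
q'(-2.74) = 46.32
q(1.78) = -34.86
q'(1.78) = -35.04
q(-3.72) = -114.39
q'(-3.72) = 63.96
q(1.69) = -31.77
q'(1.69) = -33.42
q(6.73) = -428.83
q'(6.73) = -124.14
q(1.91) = -39.56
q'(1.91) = -37.38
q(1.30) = -20.11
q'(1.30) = -26.40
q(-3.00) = -73.00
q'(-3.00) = 51.00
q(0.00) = -1.00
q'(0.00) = -3.00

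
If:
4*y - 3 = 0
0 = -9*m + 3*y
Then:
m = 1/4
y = 3/4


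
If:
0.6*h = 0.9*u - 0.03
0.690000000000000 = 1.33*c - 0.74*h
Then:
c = 0.834586466165414*u + 0.490977443609023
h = 1.5*u - 0.05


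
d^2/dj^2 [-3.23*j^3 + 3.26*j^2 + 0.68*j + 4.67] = 6.52 - 19.38*j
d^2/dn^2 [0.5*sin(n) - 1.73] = -0.5*sin(n)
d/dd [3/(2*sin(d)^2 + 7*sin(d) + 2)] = -3*(4*sin(d) + 7)*cos(d)/(7*sin(d) - cos(2*d) + 3)^2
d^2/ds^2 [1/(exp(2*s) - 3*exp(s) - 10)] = ((3 - 4*exp(s))*(-exp(2*s) + 3*exp(s) + 10) - 2*(2*exp(s) - 3)^2*exp(s))*exp(s)/(-exp(2*s) + 3*exp(s) + 10)^3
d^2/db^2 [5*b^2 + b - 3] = 10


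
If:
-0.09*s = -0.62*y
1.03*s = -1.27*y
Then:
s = 0.00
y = 0.00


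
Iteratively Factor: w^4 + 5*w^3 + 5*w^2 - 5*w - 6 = (w + 1)*(w^3 + 4*w^2 + w - 6) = (w + 1)*(w + 2)*(w^2 + 2*w - 3) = (w + 1)*(w + 2)*(w + 3)*(w - 1)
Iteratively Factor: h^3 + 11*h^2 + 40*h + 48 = (h + 4)*(h^2 + 7*h + 12) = (h + 3)*(h + 4)*(h + 4)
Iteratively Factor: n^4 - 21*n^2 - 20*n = (n - 5)*(n^3 + 5*n^2 + 4*n) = (n - 5)*(n + 4)*(n^2 + n) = (n - 5)*(n + 1)*(n + 4)*(n)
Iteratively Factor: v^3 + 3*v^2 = (v + 3)*(v^2) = v*(v + 3)*(v)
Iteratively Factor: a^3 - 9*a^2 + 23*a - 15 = (a - 3)*(a^2 - 6*a + 5) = (a - 5)*(a - 3)*(a - 1)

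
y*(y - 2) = y^2 - 2*y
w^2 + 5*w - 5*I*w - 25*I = (w + 5)*(w - 5*I)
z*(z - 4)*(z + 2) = z^3 - 2*z^2 - 8*z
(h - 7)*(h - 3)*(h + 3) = h^3 - 7*h^2 - 9*h + 63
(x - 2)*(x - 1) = x^2 - 3*x + 2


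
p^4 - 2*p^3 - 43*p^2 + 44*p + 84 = (p - 7)*(p - 2)*(p + 1)*(p + 6)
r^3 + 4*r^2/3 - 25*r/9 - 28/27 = (r - 4/3)*(r + 1/3)*(r + 7/3)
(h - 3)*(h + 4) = h^2 + h - 12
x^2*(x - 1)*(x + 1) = x^4 - x^2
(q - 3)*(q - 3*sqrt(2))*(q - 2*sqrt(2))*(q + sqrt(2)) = q^4 - 4*sqrt(2)*q^3 - 3*q^3 + 2*q^2 + 12*sqrt(2)*q^2 - 6*q + 12*sqrt(2)*q - 36*sqrt(2)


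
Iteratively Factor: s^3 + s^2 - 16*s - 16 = (s + 4)*(s^2 - 3*s - 4) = (s - 4)*(s + 4)*(s + 1)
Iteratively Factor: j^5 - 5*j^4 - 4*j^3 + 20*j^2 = (j - 2)*(j^4 - 3*j^3 - 10*j^2) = (j - 5)*(j - 2)*(j^3 + 2*j^2) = j*(j - 5)*(j - 2)*(j^2 + 2*j) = j*(j - 5)*(j - 2)*(j + 2)*(j)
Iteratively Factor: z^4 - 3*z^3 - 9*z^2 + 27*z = (z + 3)*(z^3 - 6*z^2 + 9*z) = (z - 3)*(z + 3)*(z^2 - 3*z) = z*(z - 3)*(z + 3)*(z - 3)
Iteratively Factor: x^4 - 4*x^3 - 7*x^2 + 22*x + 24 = (x + 1)*(x^3 - 5*x^2 - 2*x + 24) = (x + 1)*(x + 2)*(x^2 - 7*x + 12) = (x - 3)*(x + 1)*(x + 2)*(x - 4)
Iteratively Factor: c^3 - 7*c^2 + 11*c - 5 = (c - 5)*(c^2 - 2*c + 1) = (c - 5)*(c - 1)*(c - 1)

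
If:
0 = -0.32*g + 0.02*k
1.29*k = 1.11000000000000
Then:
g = 0.05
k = 0.86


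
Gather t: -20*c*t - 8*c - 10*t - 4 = -8*c + t*(-20*c - 10) - 4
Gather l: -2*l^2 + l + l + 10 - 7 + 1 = -2*l^2 + 2*l + 4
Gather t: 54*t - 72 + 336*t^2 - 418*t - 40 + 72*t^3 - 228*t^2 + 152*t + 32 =72*t^3 + 108*t^2 - 212*t - 80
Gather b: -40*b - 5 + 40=35 - 40*b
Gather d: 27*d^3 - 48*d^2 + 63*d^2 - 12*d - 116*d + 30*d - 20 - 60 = 27*d^3 + 15*d^2 - 98*d - 80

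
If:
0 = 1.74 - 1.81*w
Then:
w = 0.96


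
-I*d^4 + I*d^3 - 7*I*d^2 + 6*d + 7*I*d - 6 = (d - 3*I)*(d + I)*(d + 2*I)*(-I*d + I)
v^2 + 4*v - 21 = (v - 3)*(v + 7)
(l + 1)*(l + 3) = l^2 + 4*l + 3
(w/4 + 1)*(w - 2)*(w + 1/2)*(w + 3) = w^4/4 + 11*w^3/8 + w^2/8 - 25*w/4 - 3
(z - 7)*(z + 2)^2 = z^3 - 3*z^2 - 24*z - 28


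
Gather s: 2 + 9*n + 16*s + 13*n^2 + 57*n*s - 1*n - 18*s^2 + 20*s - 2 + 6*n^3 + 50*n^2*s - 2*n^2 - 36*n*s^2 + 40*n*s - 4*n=6*n^3 + 11*n^2 + 4*n + s^2*(-36*n - 18) + s*(50*n^2 + 97*n + 36)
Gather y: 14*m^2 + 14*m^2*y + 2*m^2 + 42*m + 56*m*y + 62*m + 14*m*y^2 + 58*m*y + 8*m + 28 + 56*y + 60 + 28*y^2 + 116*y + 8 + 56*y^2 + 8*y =16*m^2 + 112*m + y^2*(14*m + 84) + y*(14*m^2 + 114*m + 180) + 96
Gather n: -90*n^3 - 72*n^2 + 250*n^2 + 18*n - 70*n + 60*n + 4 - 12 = -90*n^3 + 178*n^2 + 8*n - 8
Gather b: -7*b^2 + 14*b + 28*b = -7*b^2 + 42*b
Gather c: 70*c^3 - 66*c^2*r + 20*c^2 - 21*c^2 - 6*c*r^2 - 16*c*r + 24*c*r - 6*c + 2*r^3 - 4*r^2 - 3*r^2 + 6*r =70*c^3 + c^2*(-66*r - 1) + c*(-6*r^2 + 8*r - 6) + 2*r^3 - 7*r^2 + 6*r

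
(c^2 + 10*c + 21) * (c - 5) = c^3 + 5*c^2 - 29*c - 105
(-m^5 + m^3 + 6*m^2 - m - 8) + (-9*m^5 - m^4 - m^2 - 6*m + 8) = -10*m^5 - m^4 + m^3 + 5*m^2 - 7*m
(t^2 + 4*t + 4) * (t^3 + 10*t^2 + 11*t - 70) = t^5 + 14*t^4 + 55*t^3 + 14*t^2 - 236*t - 280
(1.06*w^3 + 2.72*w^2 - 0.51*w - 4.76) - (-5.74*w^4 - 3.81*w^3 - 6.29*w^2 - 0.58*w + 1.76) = 5.74*w^4 + 4.87*w^3 + 9.01*w^2 + 0.07*w - 6.52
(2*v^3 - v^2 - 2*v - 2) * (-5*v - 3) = -10*v^4 - v^3 + 13*v^2 + 16*v + 6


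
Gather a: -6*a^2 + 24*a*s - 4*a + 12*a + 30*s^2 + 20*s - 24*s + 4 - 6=-6*a^2 + a*(24*s + 8) + 30*s^2 - 4*s - 2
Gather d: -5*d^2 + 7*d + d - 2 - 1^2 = -5*d^2 + 8*d - 3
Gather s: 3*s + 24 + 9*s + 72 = 12*s + 96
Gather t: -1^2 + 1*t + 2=t + 1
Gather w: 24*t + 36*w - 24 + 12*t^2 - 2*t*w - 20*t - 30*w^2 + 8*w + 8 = 12*t^2 + 4*t - 30*w^2 + w*(44 - 2*t) - 16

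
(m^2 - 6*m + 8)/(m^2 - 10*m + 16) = (m - 4)/(m - 8)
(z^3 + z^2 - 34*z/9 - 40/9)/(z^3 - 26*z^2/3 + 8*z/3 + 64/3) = (z + 5/3)/(z - 8)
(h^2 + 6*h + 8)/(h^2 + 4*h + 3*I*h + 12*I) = (h + 2)/(h + 3*I)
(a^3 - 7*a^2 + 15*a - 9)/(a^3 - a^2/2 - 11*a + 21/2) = 2*(a - 3)/(2*a + 7)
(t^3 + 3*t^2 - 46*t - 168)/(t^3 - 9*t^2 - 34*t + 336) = (t + 4)/(t - 8)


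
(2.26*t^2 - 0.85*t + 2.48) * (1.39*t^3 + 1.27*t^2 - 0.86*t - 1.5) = 3.1414*t^5 + 1.6887*t^4 + 0.4241*t^3 + 0.4906*t^2 - 0.8578*t - 3.72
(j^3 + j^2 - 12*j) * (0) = 0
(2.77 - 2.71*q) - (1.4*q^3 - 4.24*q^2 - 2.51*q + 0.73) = -1.4*q^3 + 4.24*q^2 - 0.2*q + 2.04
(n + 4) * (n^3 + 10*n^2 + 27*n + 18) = n^4 + 14*n^3 + 67*n^2 + 126*n + 72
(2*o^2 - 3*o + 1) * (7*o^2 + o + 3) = 14*o^4 - 19*o^3 + 10*o^2 - 8*o + 3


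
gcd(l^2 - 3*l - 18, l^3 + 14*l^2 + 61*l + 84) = l + 3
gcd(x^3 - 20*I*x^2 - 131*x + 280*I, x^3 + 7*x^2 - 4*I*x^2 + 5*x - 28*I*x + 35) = x - 5*I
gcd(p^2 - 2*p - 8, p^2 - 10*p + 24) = p - 4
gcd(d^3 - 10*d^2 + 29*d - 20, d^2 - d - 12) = d - 4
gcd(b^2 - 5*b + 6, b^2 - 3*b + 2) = b - 2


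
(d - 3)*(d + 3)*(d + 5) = d^3 + 5*d^2 - 9*d - 45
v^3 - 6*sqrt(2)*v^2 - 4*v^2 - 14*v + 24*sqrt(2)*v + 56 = (v - 4)*(v - 7*sqrt(2))*(v + sqrt(2))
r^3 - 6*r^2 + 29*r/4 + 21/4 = (r - 7/2)*(r - 3)*(r + 1/2)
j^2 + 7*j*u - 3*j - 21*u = (j - 3)*(j + 7*u)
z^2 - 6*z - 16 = (z - 8)*(z + 2)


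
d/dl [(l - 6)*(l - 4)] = 2*l - 10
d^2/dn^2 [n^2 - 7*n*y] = 2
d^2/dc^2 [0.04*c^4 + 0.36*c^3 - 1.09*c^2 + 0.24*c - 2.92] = 0.48*c^2 + 2.16*c - 2.18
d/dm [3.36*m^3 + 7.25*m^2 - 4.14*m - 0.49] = 10.08*m^2 + 14.5*m - 4.14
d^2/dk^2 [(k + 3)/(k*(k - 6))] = 2*(k^3 + 9*k^2 - 54*k + 108)/(k^3*(k^3 - 18*k^2 + 108*k - 216))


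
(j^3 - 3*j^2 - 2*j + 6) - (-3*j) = j^3 - 3*j^2 + j + 6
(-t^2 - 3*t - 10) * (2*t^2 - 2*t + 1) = -2*t^4 - 4*t^3 - 15*t^2 + 17*t - 10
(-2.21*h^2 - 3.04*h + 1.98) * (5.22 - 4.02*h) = 8.8842*h^3 + 0.6846*h^2 - 23.8284*h + 10.3356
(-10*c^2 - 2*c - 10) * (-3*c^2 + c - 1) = 30*c^4 - 4*c^3 + 38*c^2 - 8*c + 10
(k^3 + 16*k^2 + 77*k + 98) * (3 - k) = -k^4 - 13*k^3 - 29*k^2 + 133*k + 294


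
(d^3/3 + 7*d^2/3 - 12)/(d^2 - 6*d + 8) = (d^2 + 9*d + 18)/(3*(d - 4))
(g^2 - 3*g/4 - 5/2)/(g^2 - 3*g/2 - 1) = (4*g + 5)/(2*(2*g + 1))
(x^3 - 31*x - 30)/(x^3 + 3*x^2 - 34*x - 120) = (x + 1)/(x + 4)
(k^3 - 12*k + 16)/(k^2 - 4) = (k^2 + 2*k - 8)/(k + 2)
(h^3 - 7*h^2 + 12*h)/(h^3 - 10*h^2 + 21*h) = (h - 4)/(h - 7)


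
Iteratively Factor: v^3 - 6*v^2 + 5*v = (v - 1)*(v^2 - 5*v) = v*(v - 1)*(v - 5)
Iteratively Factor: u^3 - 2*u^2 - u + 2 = (u - 2)*(u^2 - 1) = (u - 2)*(u - 1)*(u + 1)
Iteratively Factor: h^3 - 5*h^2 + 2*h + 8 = (h - 4)*(h^2 - h - 2) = (h - 4)*(h + 1)*(h - 2)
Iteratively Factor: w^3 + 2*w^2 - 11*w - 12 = (w + 1)*(w^2 + w - 12) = (w - 3)*(w + 1)*(w + 4)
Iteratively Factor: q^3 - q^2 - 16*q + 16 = (q - 4)*(q^2 + 3*q - 4) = (q - 4)*(q - 1)*(q + 4)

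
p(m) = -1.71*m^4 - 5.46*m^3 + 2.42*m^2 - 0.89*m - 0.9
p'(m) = -6.84*m^3 - 16.38*m^2 + 4.84*m - 0.89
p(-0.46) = 0.48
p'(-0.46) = -5.92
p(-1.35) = 12.47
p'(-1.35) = -20.45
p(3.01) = -270.92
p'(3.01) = -321.26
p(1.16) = -10.29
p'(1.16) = -27.99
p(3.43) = -432.50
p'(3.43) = -453.02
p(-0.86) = 4.19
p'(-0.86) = -12.82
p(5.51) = -2421.87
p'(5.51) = -1615.74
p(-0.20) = -0.58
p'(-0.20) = -2.46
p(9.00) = -15012.54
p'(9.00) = -6270.47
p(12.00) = -44556.54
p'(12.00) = -14121.05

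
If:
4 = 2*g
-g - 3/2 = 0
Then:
No Solution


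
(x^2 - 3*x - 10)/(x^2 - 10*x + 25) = (x + 2)/(x - 5)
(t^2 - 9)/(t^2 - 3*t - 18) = (t - 3)/(t - 6)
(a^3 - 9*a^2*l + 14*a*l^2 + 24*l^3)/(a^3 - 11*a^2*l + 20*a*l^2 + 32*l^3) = (a - 6*l)/(a - 8*l)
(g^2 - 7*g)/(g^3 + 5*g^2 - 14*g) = (g - 7)/(g^2 + 5*g - 14)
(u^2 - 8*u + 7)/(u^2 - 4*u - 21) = (u - 1)/(u + 3)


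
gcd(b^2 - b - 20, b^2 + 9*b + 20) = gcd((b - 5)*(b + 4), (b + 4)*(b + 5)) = b + 4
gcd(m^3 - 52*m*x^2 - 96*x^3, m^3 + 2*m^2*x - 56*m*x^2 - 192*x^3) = -m^2 + 2*m*x + 48*x^2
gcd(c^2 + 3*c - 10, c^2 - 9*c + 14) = c - 2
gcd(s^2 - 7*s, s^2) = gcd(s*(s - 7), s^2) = s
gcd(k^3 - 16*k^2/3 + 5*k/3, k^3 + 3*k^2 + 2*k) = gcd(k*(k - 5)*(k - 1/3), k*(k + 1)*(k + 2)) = k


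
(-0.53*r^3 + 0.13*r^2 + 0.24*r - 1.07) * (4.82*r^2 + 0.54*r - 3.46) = -2.5546*r^5 + 0.3404*r^4 + 3.0608*r^3 - 5.4776*r^2 - 1.4082*r + 3.7022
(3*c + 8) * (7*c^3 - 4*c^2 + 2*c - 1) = 21*c^4 + 44*c^3 - 26*c^2 + 13*c - 8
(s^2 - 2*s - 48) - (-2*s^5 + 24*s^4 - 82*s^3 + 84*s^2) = 2*s^5 - 24*s^4 + 82*s^3 - 83*s^2 - 2*s - 48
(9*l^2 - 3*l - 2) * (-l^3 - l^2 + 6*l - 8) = -9*l^5 - 6*l^4 + 59*l^3 - 88*l^2 + 12*l + 16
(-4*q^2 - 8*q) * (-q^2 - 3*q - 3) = 4*q^4 + 20*q^3 + 36*q^2 + 24*q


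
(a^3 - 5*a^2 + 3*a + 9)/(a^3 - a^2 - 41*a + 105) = (a^2 - 2*a - 3)/(a^2 + 2*a - 35)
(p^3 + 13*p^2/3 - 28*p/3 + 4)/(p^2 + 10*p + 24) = (3*p^2 - 5*p + 2)/(3*(p + 4))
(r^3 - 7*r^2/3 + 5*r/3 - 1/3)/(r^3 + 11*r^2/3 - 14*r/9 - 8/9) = 3*(3*r^3 - 7*r^2 + 5*r - 1)/(9*r^3 + 33*r^2 - 14*r - 8)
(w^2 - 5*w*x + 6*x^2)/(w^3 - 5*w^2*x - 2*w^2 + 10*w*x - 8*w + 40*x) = (w^2 - 5*w*x + 6*x^2)/(w^3 - 5*w^2*x - 2*w^2 + 10*w*x - 8*w + 40*x)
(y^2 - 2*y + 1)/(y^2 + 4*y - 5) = (y - 1)/(y + 5)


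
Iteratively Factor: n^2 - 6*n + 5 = (n - 5)*(n - 1)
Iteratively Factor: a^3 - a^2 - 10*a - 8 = (a + 2)*(a^2 - 3*a - 4) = (a + 1)*(a + 2)*(a - 4)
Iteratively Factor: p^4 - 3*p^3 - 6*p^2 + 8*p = (p - 1)*(p^3 - 2*p^2 - 8*p) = (p - 4)*(p - 1)*(p^2 + 2*p) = p*(p - 4)*(p - 1)*(p + 2)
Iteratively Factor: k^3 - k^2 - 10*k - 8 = (k + 2)*(k^2 - 3*k - 4) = (k + 1)*(k + 2)*(k - 4)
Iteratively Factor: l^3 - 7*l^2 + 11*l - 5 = (l - 1)*(l^2 - 6*l + 5) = (l - 1)^2*(l - 5)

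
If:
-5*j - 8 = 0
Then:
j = -8/5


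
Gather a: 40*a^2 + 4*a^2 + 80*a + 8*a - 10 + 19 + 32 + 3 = 44*a^2 + 88*a + 44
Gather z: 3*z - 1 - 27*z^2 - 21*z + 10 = -27*z^2 - 18*z + 9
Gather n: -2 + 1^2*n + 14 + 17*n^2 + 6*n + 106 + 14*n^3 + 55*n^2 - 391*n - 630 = 14*n^3 + 72*n^2 - 384*n - 512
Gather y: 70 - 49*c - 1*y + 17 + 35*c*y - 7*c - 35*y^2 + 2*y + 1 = -56*c - 35*y^2 + y*(35*c + 1) + 88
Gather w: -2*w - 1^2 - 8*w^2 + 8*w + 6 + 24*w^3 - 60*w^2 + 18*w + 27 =24*w^3 - 68*w^2 + 24*w + 32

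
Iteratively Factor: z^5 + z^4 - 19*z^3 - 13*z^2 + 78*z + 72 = (z + 2)*(z^4 - z^3 - 17*z^2 + 21*z + 36) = (z - 3)*(z + 2)*(z^3 + 2*z^2 - 11*z - 12) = (z - 3)*(z + 2)*(z + 4)*(z^2 - 2*z - 3) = (z - 3)*(z + 1)*(z + 2)*(z + 4)*(z - 3)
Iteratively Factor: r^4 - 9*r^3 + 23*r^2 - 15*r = (r - 5)*(r^3 - 4*r^2 + 3*r) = (r - 5)*(r - 3)*(r^2 - r) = r*(r - 5)*(r - 3)*(r - 1)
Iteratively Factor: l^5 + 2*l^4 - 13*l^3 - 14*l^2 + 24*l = (l)*(l^4 + 2*l^3 - 13*l^2 - 14*l + 24) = l*(l - 1)*(l^3 + 3*l^2 - 10*l - 24) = l*(l - 3)*(l - 1)*(l^2 + 6*l + 8) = l*(l - 3)*(l - 1)*(l + 2)*(l + 4)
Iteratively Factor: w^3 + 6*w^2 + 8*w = (w + 2)*(w^2 + 4*w) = w*(w + 2)*(w + 4)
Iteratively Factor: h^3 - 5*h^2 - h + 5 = (h - 5)*(h^2 - 1) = (h - 5)*(h - 1)*(h + 1)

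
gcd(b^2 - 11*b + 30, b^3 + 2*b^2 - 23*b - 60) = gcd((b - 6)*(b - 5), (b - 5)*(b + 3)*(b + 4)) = b - 5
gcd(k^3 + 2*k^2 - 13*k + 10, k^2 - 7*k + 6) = k - 1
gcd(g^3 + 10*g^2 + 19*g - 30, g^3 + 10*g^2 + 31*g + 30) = g + 5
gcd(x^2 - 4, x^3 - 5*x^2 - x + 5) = 1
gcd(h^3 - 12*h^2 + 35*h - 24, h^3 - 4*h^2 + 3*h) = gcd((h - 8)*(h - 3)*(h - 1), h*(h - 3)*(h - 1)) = h^2 - 4*h + 3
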